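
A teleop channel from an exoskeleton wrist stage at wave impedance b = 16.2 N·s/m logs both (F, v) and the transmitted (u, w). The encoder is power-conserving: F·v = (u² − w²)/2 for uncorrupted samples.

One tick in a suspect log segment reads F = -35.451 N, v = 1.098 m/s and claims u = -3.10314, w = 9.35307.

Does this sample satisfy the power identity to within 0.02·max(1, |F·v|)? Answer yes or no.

F·v = (-35.451)×1.098 = -38.92520 W.
(u² − w²)/2 = (9.62948 − 87.47992)/2 = -38.92522 W.
|Δ| = 0.00002;  2% of max(1, |F·v|) = 0.77850.

yes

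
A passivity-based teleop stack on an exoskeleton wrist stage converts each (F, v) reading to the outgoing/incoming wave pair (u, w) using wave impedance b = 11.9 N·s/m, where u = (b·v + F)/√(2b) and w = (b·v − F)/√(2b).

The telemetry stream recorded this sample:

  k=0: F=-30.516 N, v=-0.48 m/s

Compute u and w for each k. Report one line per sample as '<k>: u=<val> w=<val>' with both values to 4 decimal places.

0: u=-7.4260 w=5.0843

k=0: b·v=11.9×(-0.48)=-5.7120; √(2b)=4.8785; u=(-5.7120+(-30.516))/4.8785=-7.4260, w=(-5.7120−(-30.516))/4.8785=5.0843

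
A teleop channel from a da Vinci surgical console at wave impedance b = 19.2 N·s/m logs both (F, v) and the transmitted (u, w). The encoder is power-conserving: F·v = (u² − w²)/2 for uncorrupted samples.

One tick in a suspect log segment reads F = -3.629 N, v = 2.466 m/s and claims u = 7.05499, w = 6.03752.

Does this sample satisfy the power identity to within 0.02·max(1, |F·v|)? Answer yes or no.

no

F·v = (-3.629)×2.466 = -8.9491 W.
(u² − w²)/2 = (49.7729 − 36.4516)/2 = 6.6606 W.
|Δ| = 15.6097;  2% of max(1, |F·v|) = 0.1790.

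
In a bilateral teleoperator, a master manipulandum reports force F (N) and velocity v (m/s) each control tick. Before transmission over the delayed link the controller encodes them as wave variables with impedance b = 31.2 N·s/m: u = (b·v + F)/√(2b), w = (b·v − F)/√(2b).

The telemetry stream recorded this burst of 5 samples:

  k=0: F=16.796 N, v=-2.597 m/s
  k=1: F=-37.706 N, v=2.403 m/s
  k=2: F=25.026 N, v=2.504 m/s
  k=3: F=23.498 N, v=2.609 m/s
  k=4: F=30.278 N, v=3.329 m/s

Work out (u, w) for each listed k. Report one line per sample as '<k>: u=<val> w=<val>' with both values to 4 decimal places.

0: u=-8.1311 w=-12.3836
1: u=4.7178 w=14.2644
2: u=13.0581 w=6.7219
3: u=13.2794 w=7.3301
4: u=16.9815 w=9.3155

k=0: b·v=31.2×(-2.597)=-81.0264; √(2b)=7.8994; u=(-81.0264+16.796)/7.8994=-8.1311, w=(-81.0264−16.796)/7.8994=-12.3836
k=1: b·v=31.2×2.403=74.9736; √(2b)=7.8994; u=(74.9736+(-37.706))/7.8994=4.7178, w=(74.9736−(-37.706))/7.8994=14.2644
k=2: b·v=31.2×2.504=78.1248; √(2b)=7.8994; u=(78.1248+25.026)/7.8994=13.0581, w=(78.1248−25.026)/7.8994=6.7219
k=3: b·v=31.2×2.609=81.4008; √(2b)=7.8994; u=(81.4008+23.498)/7.8994=13.2794, w=(81.4008−23.498)/7.8994=7.3301
k=4: b·v=31.2×3.329=103.8648; √(2b)=7.8994; u=(103.8648+30.278)/7.8994=16.9815, w=(103.8648−30.278)/7.8994=9.3155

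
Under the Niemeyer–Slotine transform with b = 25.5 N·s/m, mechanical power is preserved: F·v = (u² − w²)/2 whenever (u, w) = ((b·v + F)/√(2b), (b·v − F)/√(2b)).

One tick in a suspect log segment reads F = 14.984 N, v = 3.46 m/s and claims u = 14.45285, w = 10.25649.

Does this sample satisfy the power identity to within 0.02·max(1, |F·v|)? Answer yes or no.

F·v = 14.984×3.46 = 51.84464 W.
(u² − w²)/2 = (208.88487 − 105.19559)/2 = 51.84464 W.
|Δ| = 0.00000;  2% of max(1, |F·v|) = 1.03689.

yes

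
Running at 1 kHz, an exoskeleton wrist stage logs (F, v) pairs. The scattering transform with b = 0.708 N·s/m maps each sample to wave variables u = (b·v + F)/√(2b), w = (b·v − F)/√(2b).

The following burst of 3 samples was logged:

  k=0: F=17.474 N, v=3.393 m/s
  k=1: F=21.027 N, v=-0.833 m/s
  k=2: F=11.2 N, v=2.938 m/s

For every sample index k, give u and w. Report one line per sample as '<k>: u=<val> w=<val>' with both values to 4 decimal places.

k=0: b·v=0.708×3.393=2.4022; √(2b)=1.1900; u=(2.4022+17.474)/1.1900=16.7033, w=(2.4022−17.474)/1.1900=-12.6658
k=1: b·v=0.708×(-0.833)=-0.5898; √(2b)=1.1900; u=(-0.5898+21.027)/1.1900=17.1748, w=(-0.5898−21.027)/1.1900=-18.1660
k=2: b·v=0.708×2.938=2.0801; √(2b)=1.1900; u=(2.0801+11.2)/1.1900=11.1601, w=(2.0801−11.2)/1.1900=-7.6640

0: u=16.7033 w=-12.6658
1: u=17.1748 w=-18.1660
2: u=11.1601 w=-7.6640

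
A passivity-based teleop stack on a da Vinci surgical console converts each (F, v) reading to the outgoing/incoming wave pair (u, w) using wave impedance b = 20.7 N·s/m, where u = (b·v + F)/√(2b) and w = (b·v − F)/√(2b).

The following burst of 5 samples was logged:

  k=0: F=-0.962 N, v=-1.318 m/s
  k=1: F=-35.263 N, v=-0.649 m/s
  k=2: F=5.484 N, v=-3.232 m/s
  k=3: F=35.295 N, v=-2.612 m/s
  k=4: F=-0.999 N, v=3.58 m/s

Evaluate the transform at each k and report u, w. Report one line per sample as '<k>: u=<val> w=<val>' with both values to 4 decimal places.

k=0: b·v=20.7×(-1.318)=-27.2826; √(2b)=6.4343; u=(-27.2826+(-0.962))/6.4343=-4.3897, w=(-27.2826−(-0.962))/6.4343=-4.0907
k=1: b·v=20.7×(-0.649)=-13.4343; √(2b)=6.4343; u=(-13.4343+(-35.263))/6.4343=-7.5684, w=(-13.4343−(-35.263))/6.4343=3.3926
k=2: b·v=20.7×(-3.232)=-66.9024; √(2b)=6.4343; u=(-66.9024+5.484)/6.4343=-9.5455, w=(-66.9024−5.484)/6.4343=-11.2501
k=3: b·v=20.7×(-2.612)=-54.0684; √(2b)=6.4343; u=(-54.0684+35.295)/6.4343=-2.9177, w=(-54.0684−35.295)/6.4343=-13.8886
k=4: b·v=20.7×3.58=74.1060; √(2b)=6.4343; u=(74.1060+(-0.999))/6.4343=11.3621, w=(74.1060−(-0.999))/6.4343=11.6726

0: u=-4.3897 w=-4.0907
1: u=-7.5684 w=3.3926
2: u=-9.5455 w=-11.2501
3: u=-2.9177 w=-13.8886
4: u=11.3621 w=11.6726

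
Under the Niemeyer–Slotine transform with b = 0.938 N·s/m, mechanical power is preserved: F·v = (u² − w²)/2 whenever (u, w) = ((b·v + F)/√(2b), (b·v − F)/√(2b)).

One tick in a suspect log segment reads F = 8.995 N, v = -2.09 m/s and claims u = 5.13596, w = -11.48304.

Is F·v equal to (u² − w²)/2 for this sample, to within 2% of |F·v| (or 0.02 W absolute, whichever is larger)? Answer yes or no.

F·v = 8.995×(-2.09) = -18.79955 W.
(u² − w²)/2 = (26.37809 − 131.86021)/2 = -52.74106 W.
|Δ| = 33.94151;  2% of max(1, |F·v|) = 0.37599.

no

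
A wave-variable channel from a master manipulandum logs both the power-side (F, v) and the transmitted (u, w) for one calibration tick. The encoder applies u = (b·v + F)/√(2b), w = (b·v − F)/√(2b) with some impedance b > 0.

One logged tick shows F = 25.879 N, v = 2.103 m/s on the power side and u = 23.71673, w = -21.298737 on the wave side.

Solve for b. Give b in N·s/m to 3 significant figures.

u + w = 2.417993;  u + w = √(2b)·v, so √(2b) = 2.417993/2.103 = 1.149783.
b = (√(2b))²/2 = 1.322000/2 = 0.661000.
(Check via u − w = 2F/√(2b): u − w = 45.015467, 2F/√(2b) = 45.015463.)

b = 0.661 N·s/m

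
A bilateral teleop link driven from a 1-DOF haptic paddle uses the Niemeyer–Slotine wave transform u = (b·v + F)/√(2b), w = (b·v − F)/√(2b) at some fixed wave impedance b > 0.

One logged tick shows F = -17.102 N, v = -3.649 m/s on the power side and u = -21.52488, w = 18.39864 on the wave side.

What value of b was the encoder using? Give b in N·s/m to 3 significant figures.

u + w = -3.12624;  u + w = √(2b)·v, so √(2b) = -3.12624/(-3.649) = 0.85674.
b = (√(2b))²/2 = 0.73400/2 = 0.36700.
(Check via u − w = 2F/√(2b): u − w = -39.92352, 2F/√(2b) = -39.92349.)

b = 0.367 N·s/m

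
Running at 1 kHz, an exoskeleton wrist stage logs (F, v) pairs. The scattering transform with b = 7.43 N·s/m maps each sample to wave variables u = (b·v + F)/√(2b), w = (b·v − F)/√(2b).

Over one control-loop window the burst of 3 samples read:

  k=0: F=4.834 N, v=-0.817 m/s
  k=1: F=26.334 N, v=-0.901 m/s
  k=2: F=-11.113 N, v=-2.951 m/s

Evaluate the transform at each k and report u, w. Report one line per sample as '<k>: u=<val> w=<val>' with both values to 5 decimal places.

k=0: b·v=7.43×(-0.817)=-6.07031; √(2b)=3.85487; u=(-6.07031+4.834)/3.85487=-0.32071, w=(-6.07031−4.834)/3.85487=-2.82871
k=1: b·v=7.43×(-0.901)=-6.69443; √(2b)=3.85487; u=(-6.69443+26.334)/3.85487=5.09475, w=(-6.69443−26.334)/3.85487=-8.56798
k=2: b·v=7.43×(-2.951)=-21.92593; √(2b)=3.85487; u=(-21.92593+(-11.113))/3.85487=-8.57071, w=(-21.92593−(-11.113))/3.85487=-2.80501

0: u=-0.32071 w=-2.82871
1: u=5.09475 w=-8.56798
2: u=-8.57071 w=-2.80501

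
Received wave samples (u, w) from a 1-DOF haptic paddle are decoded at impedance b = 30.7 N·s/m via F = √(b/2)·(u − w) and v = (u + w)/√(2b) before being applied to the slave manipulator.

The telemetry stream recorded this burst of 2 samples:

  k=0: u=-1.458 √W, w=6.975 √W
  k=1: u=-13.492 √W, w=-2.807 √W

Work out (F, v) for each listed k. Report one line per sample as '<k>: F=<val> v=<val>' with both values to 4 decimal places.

0: F=-33.0397 v=0.7041
1: F=-41.8628 v=-2.0801

k=0: u−w=-8.4330, u+w=5.5170; √(b/2)=3.9179, √(2b)=7.8358; F=3.9179×(-8.433)=-33.0397, v=5.5170/7.8358=0.7041
k=1: u−w=-10.6850, u+w=-16.2990; √(b/2)=3.9179, √(2b)=7.8358; F=3.9179×(-10.685)=-41.8628, v=-16.2990/7.8358=-2.0801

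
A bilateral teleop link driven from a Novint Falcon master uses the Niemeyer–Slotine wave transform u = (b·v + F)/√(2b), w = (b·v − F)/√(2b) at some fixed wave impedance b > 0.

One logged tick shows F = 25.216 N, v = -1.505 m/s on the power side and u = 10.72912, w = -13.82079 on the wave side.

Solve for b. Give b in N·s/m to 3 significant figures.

u + w = -3.09167;  u + w = √(2b)·v, so √(2b) = -3.09167/(-1.505) = 2.05427.
b = (√(2b))²/2 = 4.22001/2 = 2.11000.
(Check via u − w = 2F/√(2b): u − w = 24.54991, 2F/√(2b) = 24.54989.)

b = 2.11 N·s/m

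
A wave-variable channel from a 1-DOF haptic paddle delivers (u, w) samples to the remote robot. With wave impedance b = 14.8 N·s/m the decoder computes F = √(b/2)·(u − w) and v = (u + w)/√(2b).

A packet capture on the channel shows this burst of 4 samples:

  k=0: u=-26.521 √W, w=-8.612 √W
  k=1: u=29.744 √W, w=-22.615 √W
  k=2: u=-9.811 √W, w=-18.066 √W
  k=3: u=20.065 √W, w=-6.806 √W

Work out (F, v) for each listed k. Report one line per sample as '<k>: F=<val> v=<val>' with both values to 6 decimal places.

k=0: u−w=-17.909000, u+w=-35.133000; √(b/2)=2.720294, √(2b)=5.440588; F=2.720294×(-17.909)=-48.717747, v=-35.133000/5.440588=-6.457574
k=1: u−w=52.359000, u+w=7.129000; √(b/2)=2.720294, √(2b)=5.440588; F=2.720294×52.359=142.431879, v=7.129000/5.440588=1.310336
k=2: u−w=8.255000, u+w=-27.877000; √(b/2)=2.720294, √(2b)=5.440588; F=2.720294×8.255=22.456028, v=-27.877000/5.440588=-5.123895
k=3: u−w=26.871000, u+w=13.259000; √(b/2)=2.720294, √(2b)=5.440588; F=2.720294×26.871=73.097023, v=13.259000/5.440588=2.437053

0: F=-48.717747 v=-6.457574
1: F=142.431879 v=1.310336
2: F=22.456028 v=-5.123895
3: F=73.097023 v=2.437053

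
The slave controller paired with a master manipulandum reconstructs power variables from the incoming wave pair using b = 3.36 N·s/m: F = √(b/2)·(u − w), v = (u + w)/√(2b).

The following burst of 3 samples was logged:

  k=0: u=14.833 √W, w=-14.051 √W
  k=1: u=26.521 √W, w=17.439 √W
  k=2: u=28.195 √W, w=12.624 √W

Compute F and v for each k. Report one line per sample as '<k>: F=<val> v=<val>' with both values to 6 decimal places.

k=0: u−w=28.884000, u+w=0.782000; √(b/2)=1.296148, √(2b)=2.592296; F=1.296148×28.884=37.437943, v=0.782000/2.592296=0.301663
k=1: u−w=9.082000, u+w=43.960000; √(b/2)=1.296148, √(2b)=2.592296; F=1.296148×9.082=11.771617, v=43.960000/2.592296=16.957938
k=2: u−w=15.571000, u+w=40.819000; √(b/2)=1.296148, √(2b)=2.592296; F=1.296148×15.571=20.182323, v=40.819000/2.592296=15.746271

0: F=37.437943 v=0.301663
1: F=11.771617 v=16.957938
2: F=20.182323 v=15.746271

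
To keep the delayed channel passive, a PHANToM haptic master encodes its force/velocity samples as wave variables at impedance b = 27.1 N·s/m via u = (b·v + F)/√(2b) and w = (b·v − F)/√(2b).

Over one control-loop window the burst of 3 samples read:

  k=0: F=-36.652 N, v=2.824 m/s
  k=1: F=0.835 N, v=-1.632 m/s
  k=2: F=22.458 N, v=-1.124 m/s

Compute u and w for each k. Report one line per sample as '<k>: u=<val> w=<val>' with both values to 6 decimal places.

k=0: b·v=27.1×2.824=76.530400; √(2b)=7.362065; u=(76.530400+(-36.652))/7.362065=5.416741, w=(76.530400−(-36.652))/7.362065=15.373730
k=1: b·v=27.1×(-1.632)=-44.227200; √(2b)=7.362065; u=(-44.227200+0.835)/7.362065=-5.894026, w=(-44.227200−0.835)/7.362065=-6.120864
k=2: b·v=27.1×(-1.124)=-30.460400; √(2b)=7.362065; u=(-30.460400+22.458)/7.362065=-1.086978, w=(-30.460400−22.458)/7.362065=-7.187983

0: u=5.416741 w=15.373730
1: u=-5.894026 w=-6.120864
2: u=-1.086978 w=-7.187983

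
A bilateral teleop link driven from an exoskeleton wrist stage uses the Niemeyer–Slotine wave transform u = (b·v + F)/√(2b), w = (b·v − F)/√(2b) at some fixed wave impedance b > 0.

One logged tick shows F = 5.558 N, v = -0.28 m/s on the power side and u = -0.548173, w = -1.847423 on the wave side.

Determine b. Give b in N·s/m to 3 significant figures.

u + w = -2.395596;  u + w = √(2b)·v, so √(2b) = -2.395596/(-0.28) = 8.555700.
b = (√(2b))²/2 = 73.200002/2 = 36.600001.
(Check via u − w = 2F/√(2b): u − w = 1.299250, 2F/√(2b) = 1.299251.)

b = 36.6 N·s/m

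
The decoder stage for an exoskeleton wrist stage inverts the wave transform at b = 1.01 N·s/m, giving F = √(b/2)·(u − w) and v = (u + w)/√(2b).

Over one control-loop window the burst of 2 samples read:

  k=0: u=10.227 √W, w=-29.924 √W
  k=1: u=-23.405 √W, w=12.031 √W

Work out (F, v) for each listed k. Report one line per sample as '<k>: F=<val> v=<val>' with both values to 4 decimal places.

k=0: u−w=40.1510, u+w=-19.6970; √(b/2)=0.7106, √(2b)=1.4213; F=0.7106×40.151=28.5326, v=-19.6970/1.4213=-13.8588
k=1: u−w=-35.4360, u+w=-11.3740; √(b/2)=0.7106, √(2b)=1.4213; F=0.7106×(-35.436)=-25.1820, v=-11.3740/1.4213=-8.0027

0: F=28.5326 v=-13.8588
1: F=-25.1820 v=-8.0027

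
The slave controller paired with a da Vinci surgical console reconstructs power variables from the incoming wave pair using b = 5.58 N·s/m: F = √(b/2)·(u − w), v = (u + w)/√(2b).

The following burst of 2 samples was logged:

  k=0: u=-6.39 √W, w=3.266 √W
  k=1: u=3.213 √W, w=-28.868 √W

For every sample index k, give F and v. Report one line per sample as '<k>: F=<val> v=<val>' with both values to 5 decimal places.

k=0: u−w=-9.65600, u+w=-3.12400; √(b/2)=1.67033, √(2b)=3.34066; F=1.67033×(-9.656)=-16.12870, v=-3.12400/3.34066=-0.93514
k=1: u−w=32.08100, u+w=-25.65500; √(b/2)=1.67033, √(2b)=3.34066; F=1.67033×32.081=53.58583, v=-25.65500/3.34066=-7.67962

0: F=-16.12870 v=-0.93514
1: F=53.58583 v=-7.67962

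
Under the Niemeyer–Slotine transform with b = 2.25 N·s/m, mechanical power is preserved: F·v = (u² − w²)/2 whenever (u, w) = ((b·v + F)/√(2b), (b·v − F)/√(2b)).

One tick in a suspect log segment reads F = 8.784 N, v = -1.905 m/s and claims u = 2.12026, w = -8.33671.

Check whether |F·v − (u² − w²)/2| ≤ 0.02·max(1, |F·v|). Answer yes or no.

no

F·v = 8.784×(-1.905) = -16.73352 W.
(u² − w²)/2 = (4.49550 − 69.50073)/2 = -32.50262 W.
|Δ| = 15.76910;  2% of max(1, |F·v|) = 0.33467.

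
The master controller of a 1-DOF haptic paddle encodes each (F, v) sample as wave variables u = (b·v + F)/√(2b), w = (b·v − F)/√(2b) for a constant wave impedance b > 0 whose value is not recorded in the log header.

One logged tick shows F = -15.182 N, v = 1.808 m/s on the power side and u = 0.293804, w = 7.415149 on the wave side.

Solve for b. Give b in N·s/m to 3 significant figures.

b = 9.09 N·s/m

u + w = 7.708953;  u + w = √(2b)·v, so √(2b) = 7.708953/1.808 = 4.263801.
b = (√(2b))²/2 = 18.180003/2 = 9.090001.
(Check via u − w = 2F/√(2b): u − w = -7.121345, 2F/√(2b) = -7.121345.)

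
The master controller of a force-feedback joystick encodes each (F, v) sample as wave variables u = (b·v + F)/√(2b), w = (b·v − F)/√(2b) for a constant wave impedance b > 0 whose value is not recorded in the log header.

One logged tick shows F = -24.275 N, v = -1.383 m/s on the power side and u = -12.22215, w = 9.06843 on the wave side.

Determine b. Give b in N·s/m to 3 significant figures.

b = 2.6 N·s/m

u + w = -3.1537;  u + w = √(2b)·v, so √(2b) = -3.1537/(-1.383) = 2.2803.
b = (√(2b))²/2 = 5.2000/2 = 2.6000.
(Check via u − w = 2F/√(2b): u − w = -21.2906, 2F/√(2b) = -21.2906.)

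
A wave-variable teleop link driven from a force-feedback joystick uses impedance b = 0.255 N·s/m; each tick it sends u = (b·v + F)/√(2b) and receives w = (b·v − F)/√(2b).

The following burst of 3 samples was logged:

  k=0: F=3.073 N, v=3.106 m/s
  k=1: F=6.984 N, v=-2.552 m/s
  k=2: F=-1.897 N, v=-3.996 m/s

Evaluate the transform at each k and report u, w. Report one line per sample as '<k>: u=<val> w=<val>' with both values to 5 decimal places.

k=0: b·v=0.255×3.106=0.79203; √(2b)=0.71414; u=(0.79203+3.073)/0.71414=5.41212, w=(0.79203−3.073)/0.71414=-3.19400
k=1: b·v=0.255×(-2.552)=-0.65076; √(2b)=0.71414; u=(-0.65076+6.984)/0.71414=8.86831, w=(-0.65076−6.984)/0.71414=-10.69080
k=2: b·v=0.255×(-3.996)=-1.01898; √(2b)=0.71414; u=(-1.01898+(-1.897))/0.71414=-4.08319, w=(-1.01898−(-1.897))/0.71414=1.22947

0: u=5.41212 w=-3.19400
1: u=8.86831 w=-10.69080
2: u=-4.08319 w=1.22947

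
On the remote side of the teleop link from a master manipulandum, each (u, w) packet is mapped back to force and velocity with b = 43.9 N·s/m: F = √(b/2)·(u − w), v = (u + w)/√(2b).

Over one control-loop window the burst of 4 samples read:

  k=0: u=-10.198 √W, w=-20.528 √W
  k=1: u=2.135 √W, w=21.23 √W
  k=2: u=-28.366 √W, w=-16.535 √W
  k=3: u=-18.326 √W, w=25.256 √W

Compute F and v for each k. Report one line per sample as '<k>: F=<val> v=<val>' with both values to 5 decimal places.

0: F=48.39690 v=-3.27913
1: F=-89.46165 v=2.49355
2: F=-55.42921 v=-4.79191
3: F=-204.18527 v=0.73958

k=0: u−w=10.33000, u+w=-30.72600; √(b/2)=4.68508, √(2b)=9.37017; F=4.68508×10.33=48.39690, v=-30.72600/9.37017=-3.27913
k=1: u−w=-19.09500, u+w=23.36500; √(b/2)=4.68508, √(2b)=9.37017; F=4.68508×(-19.095)=-89.46165, v=23.36500/9.37017=2.49355
k=2: u−w=-11.83100, u+w=-44.90100; √(b/2)=4.68508, √(2b)=9.37017; F=4.68508×(-11.831)=-55.42921, v=-44.90100/9.37017=-4.79191
k=3: u−w=-43.58200, u+w=6.93000; √(b/2)=4.68508, √(2b)=9.37017; F=4.68508×(-43.582)=-204.18527, v=6.93000/9.37017=0.73958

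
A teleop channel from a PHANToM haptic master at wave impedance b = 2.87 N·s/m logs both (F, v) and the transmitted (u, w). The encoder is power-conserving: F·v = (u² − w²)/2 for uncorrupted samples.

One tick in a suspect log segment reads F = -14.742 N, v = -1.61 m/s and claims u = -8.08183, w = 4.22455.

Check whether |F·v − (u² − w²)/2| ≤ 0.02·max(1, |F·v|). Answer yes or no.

yes

F·v = (-14.742)×(-1.61) = 23.7346 W.
(u² − w²)/2 = (65.3160 − 17.8468)/2 = 23.7346 W.
|Δ| = 0.0000;  2% of max(1, |F·v|) = 0.4747.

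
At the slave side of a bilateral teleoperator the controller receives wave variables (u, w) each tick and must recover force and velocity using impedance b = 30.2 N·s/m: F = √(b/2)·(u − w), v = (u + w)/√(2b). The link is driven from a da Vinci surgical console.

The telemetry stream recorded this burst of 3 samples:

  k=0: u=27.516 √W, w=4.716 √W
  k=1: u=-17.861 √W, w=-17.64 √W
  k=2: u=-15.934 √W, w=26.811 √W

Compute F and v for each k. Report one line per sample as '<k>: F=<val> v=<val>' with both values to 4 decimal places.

k=0: u−w=22.8000, u+w=32.2320; √(b/2)=3.8859, √(2b)=7.7717; F=3.8859×22.8=88.5979, v=32.2320/7.7717=4.1473
k=1: u−w=-0.2210, u+w=-35.5010; √(b/2)=3.8859, √(2b)=7.7717; F=3.8859×(-0.221)=-0.8588, v=-35.5010/7.7717=-4.5680
k=2: u−w=-42.7450, u+w=10.8770; √(b/2)=3.8859, √(2b)=7.7717; F=3.8859×(-42.745)=-166.1016, v=10.8770/7.7717=1.3996

0: F=88.5979 v=4.1473
1: F=-0.8588 v=-4.5680
2: F=-166.1016 v=1.3996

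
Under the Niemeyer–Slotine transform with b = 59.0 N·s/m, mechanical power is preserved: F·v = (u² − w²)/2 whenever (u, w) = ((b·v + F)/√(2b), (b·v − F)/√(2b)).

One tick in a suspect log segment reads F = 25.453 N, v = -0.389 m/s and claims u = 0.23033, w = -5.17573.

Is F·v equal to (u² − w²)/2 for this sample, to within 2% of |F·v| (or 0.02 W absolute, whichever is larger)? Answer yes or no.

no

F·v = 25.453×(-0.389) = -9.90122 W.
(u² − w²)/2 = (0.05305 − 26.78818)/2 = -13.36756 W.
|Δ| = 3.46635;  2% of max(1, |F·v|) = 0.19802.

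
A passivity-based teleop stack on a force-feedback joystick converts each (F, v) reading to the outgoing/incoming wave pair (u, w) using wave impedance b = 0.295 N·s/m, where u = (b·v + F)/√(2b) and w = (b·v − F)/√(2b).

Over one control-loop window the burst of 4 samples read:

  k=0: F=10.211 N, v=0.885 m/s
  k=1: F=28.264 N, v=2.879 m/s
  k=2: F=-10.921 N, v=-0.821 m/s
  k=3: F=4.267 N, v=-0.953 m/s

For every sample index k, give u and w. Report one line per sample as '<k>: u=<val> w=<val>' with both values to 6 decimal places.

0: u=13.633480 w=-12.953699
1: u=37.902295 w=-35.690893
2: u=-14.533242 w=13.902620
3: u=5.189154 w=-5.921167

k=0: b·v=0.295×0.885=0.261075; √(2b)=0.768115; u=(0.261075+10.211)/0.768115=13.633480, w=(0.261075−10.211)/0.768115=-12.953699
k=1: b·v=0.295×2.879=0.849305; √(2b)=0.768115; u=(0.849305+28.264)/0.768115=37.902295, w=(0.849305−28.264)/0.768115=-35.690893
k=2: b·v=0.295×(-0.821)=-0.242195; √(2b)=0.768115; u=(-0.242195+(-10.921))/0.768115=-14.533242, w=(-0.242195−(-10.921))/0.768115=13.902620
k=3: b·v=0.295×(-0.953)=-0.281135; √(2b)=0.768115; u=(-0.281135+4.267)/0.768115=5.189154, w=(-0.281135−4.267)/0.768115=-5.921167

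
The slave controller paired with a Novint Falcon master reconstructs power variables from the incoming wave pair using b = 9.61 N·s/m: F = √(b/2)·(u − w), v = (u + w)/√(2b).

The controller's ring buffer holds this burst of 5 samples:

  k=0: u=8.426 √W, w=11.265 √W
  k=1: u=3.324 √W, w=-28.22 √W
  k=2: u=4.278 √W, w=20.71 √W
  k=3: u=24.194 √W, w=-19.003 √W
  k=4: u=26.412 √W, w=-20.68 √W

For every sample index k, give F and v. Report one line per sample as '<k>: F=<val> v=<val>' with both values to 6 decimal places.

0: F=-6.223176 v=4.491497
1: F=69.145427 v=-5.678752
2: F=-36.019454 v=5.699737
3: F=94.689164 v=1.184062
4: F=103.227125 v=1.307463

k=0: u−w=-2.839000, u+w=19.691000; √(b/2)=2.192031, √(2b)=4.384062; F=2.192031×(-2.839)=-6.223176, v=19.691000/4.384062=4.491497
k=1: u−w=31.544000, u+w=-24.896000; √(b/2)=2.192031, √(2b)=4.384062; F=2.192031×31.544=69.145427, v=-24.896000/4.384062=-5.678752
k=2: u−w=-16.432000, u+w=24.988000; √(b/2)=2.192031, √(2b)=4.384062; F=2.192031×(-16.432)=-36.019454, v=24.988000/4.384062=5.699737
k=3: u−w=43.197000, u+w=5.191000; √(b/2)=2.192031, √(2b)=4.384062; F=2.192031×43.197=94.689164, v=5.191000/4.384062=1.184062
k=4: u−w=47.092000, u+w=5.732000; √(b/2)=2.192031, √(2b)=4.384062; F=2.192031×47.092=103.227125, v=5.732000/4.384062=1.307463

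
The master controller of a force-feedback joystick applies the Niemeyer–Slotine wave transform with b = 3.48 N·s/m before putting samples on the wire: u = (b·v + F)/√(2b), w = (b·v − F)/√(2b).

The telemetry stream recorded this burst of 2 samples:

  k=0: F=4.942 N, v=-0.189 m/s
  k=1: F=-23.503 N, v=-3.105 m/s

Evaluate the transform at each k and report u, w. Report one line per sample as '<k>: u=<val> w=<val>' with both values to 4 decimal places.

0: u=1.6240 w=-2.1226
1: u=-13.0046 w=4.8130

k=0: b·v=3.48×(-0.189)=-0.6577; √(2b)=2.6382; u=(-0.6577+4.942)/2.6382=1.6240, w=(-0.6577−4.942)/2.6382=-2.1226
k=1: b·v=3.48×(-3.105)=-10.8054; √(2b)=2.6382; u=(-10.8054+(-23.503))/2.6382=-13.0046, w=(-10.8054−(-23.503))/2.6382=4.8130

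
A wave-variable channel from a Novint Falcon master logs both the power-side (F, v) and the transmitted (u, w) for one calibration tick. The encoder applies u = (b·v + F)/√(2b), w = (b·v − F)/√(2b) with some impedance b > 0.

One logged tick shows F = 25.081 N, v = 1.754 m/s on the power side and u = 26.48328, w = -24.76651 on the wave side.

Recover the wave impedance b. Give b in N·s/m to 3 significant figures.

b = 0.479 N·s/m

u + w = 1.71677;  u + w = √(2b)·v, so √(2b) = 1.71677/1.754 = 0.97877.
b = (√(2b))²/2 = 0.95800/2 = 0.47900.
(Check via u − w = 2F/√(2b): u − w = 51.24979, 2F/√(2b) = 51.24982.)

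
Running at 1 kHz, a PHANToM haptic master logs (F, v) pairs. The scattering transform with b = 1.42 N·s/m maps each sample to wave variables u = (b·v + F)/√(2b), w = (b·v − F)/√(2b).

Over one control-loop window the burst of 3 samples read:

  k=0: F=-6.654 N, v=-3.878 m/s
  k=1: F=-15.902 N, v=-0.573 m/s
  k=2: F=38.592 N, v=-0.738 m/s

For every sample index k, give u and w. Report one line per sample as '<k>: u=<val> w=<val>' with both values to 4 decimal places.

k=0: b·v=1.42×(-3.878)=-5.5068; √(2b)=1.6852; u=(-5.5068+(-6.654))/1.6852=-7.2161, w=(-5.5068−(-6.654))/1.6852=0.6808
k=1: b·v=1.42×(-0.573)=-0.8137; √(2b)=1.6852; u=(-0.8137+(-15.902))/1.6852=-9.9189, w=(-0.8137−(-15.902))/1.6852=8.9533
k=2: b·v=1.42×(-0.738)=-1.0480; √(2b)=1.6852; u=(-1.0480+38.592)/1.6852=22.2783, w=(-1.0480−38.592)/1.6852=-23.5220

0: u=-7.2161 w=0.6808
1: u=-9.9189 w=8.9533
2: u=22.2783 w=-23.5220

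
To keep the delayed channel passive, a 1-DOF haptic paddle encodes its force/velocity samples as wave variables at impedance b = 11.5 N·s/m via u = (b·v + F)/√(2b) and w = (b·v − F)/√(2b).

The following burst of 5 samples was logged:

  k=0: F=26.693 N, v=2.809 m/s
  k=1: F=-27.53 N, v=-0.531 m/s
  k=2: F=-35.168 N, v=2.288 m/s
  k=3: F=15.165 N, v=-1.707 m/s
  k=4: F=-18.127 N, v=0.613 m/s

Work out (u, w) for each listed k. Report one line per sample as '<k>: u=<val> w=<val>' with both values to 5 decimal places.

k=0: b·v=11.5×2.809=32.30350; √(2b)=4.79583; u=(32.30350+26.693)/4.79583=12.30162, w=(32.30350−26.693)/4.79583=1.16987
k=1: b·v=11.5×(-0.531)=-6.10650; √(2b)=4.79583; u=(-6.10650+(-27.53))/4.79583=-7.01370, w=(-6.10650−(-27.53))/4.79583=4.46711
k=2: b·v=11.5×2.288=26.31200; √(2b)=4.79583; u=(26.31200+(-35.168))/4.79583=-1.84660, w=(26.31200−(-35.168))/4.79583=12.81947
k=3: b·v=11.5×(-1.707)=-19.63050; √(2b)=4.79583; u=(-19.63050+15.165)/4.79583=-0.93112, w=(-19.63050−15.165)/4.79583=-7.25536
k=4: b·v=11.5×0.613=7.04950; √(2b)=4.79583; u=(7.04950+(-18.127))/4.79583=-2.30982, w=(7.04950−(-18.127))/4.79583=5.24966

0: u=12.30162 w=1.16987
1: u=-7.01370 w=4.46711
2: u=-1.84660 w=12.81947
3: u=-0.93112 w=-7.25536
4: u=-2.30982 w=5.24966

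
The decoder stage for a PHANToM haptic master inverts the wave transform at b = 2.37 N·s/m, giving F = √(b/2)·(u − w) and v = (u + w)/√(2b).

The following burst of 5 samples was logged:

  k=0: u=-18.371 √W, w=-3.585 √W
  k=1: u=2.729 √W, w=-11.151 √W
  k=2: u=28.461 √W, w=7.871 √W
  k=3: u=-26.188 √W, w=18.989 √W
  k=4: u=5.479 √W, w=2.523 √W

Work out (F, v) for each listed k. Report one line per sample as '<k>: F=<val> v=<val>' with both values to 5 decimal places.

k=0: u−w=-14.78600, u+w=-21.95600; √(b/2)=1.08858, √(2b)=2.17715; F=1.08858×(-14.786)=-16.09570, v=-21.95600/2.17715=-10.08472
k=1: u−w=13.88000, u+w=-8.42200; √(b/2)=1.08858, √(2b)=2.17715; F=1.08858×13.88=15.10945, v=-8.42200/2.17715=-3.86835
k=2: u−w=20.59000, u+w=36.33200; √(b/2)=1.08858, √(2b)=2.17715; F=1.08858×20.59=22.41380, v=36.33200/2.17715=16.68784
k=3: u−w=-45.17700, u+w=-7.19900; √(b/2)=1.08858, √(2b)=2.17715; F=1.08858×(-45.177)=-49.17865, v=-7.19900/2.17715=-3.30661
k=4: u−w=2.95600, u+w=8.00200; √(b/2)=1.08858, √(2b)=2.17715; F=1.08858×2.956=3.21783, v=8.00200/2.17715=3.67544

0: F=-16.09570 v=-10.08472
1: F=15.10945 v=-3.86835
2: F=22.41380 v=16.68784
3: F=-49.17865 v=-3.30661
4: F=3.21783 v=3.67544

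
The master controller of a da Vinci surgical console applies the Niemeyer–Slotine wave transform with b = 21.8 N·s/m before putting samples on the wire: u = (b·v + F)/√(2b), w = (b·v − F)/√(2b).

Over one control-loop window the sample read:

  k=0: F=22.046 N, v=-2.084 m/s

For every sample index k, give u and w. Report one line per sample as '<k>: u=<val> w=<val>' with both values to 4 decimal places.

0: u=-3.5416 w=-10.2191

k=0: b·v=21.8×(-2.084)=-45.4312; √(2b)=6.6030; u=(-45.4312+22.046)/6.6030=-3.5416, w=(-45.4312−22.046)/6.6030=-10.2191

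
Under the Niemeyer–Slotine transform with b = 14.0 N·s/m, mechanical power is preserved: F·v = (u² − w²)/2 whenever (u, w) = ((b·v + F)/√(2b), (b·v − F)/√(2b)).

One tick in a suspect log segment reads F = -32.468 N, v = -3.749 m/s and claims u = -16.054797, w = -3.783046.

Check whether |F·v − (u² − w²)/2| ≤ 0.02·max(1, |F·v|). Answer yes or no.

yes

F·v = (-32.468)×(-3.749) = 121.722532 W.
(u² − w²)/2 = (257.756507 − 14.311437)/2 = 121.722535 W.
|Δ| = 0.000003;  2% of max(1, |F·v|) = 2.434451.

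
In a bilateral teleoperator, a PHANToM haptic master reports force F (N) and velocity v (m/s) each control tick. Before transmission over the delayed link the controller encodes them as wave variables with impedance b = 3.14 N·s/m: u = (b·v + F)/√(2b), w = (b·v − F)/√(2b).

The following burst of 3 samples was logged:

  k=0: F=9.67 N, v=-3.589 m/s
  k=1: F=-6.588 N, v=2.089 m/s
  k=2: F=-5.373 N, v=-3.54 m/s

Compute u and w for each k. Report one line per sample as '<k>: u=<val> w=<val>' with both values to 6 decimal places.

k=0: b·v=3.14×(-3.589)=-11.269460; √(2b)=2.505993; u=(-11.269460+9.67)/2.505993=-0.638254, w=(-11.269460−9.67)/2.505993=-8.355754
k=1: b·v=3.14×2.089=6.559460; √(2b)=2.505993; u=(6.559460+(-6.588))/2.505993=-0.011389, w=(6.559460−(-6.588))/2.505993=5.246408
k=2: b·v=3.14×(-3.54)=-11.115600; √(2b)=2.505993; u=(-11.115600+(-5.373))/2.505993=-6.579668, w=(-11.115600−(-5.373))/2.505993=-2.291547

0: u=-0.638254 w=-8.355754
1: u=-0.011389 w=5.246408
2: u=-6.579668 w=-2.291547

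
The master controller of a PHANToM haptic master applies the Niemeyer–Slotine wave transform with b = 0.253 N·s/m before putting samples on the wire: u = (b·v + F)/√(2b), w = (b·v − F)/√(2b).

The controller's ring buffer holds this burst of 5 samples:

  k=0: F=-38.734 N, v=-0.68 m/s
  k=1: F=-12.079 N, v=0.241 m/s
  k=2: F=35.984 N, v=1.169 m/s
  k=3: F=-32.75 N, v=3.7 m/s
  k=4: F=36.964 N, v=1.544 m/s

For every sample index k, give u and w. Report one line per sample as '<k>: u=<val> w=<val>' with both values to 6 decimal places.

0: u=-54.694262 w=54.210553
1: u=-16.894989 w=17.066421
2: u=51.002224 w=-50.170671
3: u=-44.724104 w=47.356051
4: u=52.513287 w=-51.414983

k=0: b·v=0.253×(-0.68)=-0.172040; √(2b)=0.711337; u=(-0.172040+(-38.734))/0.711337=-54.694262, w=(-0.172040−(-38.734))/0.711337=54.210553
k=1: b·v=0.253×0.241=0.060973; √(2b)=0.711337; u=(0.060973+(-12.079))/0.711337=-16.894989, w=(0.060973−(-12.079))/0.711337=17.066421
k=2: b·v=0.253×1.169=0.295757; √(2b)=0.711337; u=(0.295757+35.984)/0.711337=51.002224, w=(0.295757−35.984)/0.711337=-50.170671
k=3: b·v=0.253×3.7=0.936100; √(2b)=0.711337; u=(0.936100+(-32.75))/0.711337=-44.724104, w=(0.936100−(-32.75))/0.711337=47.356051
k=4: b·v=0.253×1.544=0.390632; √(2b)=0.711337; u=(0.390632+36.964)/0.711337=52.513287, w=(0.390632−36.964)/0.711337=-51.414983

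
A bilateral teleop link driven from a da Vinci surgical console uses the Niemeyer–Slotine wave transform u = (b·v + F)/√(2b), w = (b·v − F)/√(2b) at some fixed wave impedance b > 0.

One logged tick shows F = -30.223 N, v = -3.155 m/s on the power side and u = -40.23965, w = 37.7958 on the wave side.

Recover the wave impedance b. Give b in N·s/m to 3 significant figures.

u + w = -2.4438;  u + w = √(2b)·v, so √(2b) = -2.4438/(-3.155) = 0.7746.
b = (√(2b))²/2 = 0.6000/2 = 0.3000.
(Check via u − w = 2F/√(2b): u − w = -78.0354, 2F/√(2b) = -78.0355.)

b = 0.3 N·s/m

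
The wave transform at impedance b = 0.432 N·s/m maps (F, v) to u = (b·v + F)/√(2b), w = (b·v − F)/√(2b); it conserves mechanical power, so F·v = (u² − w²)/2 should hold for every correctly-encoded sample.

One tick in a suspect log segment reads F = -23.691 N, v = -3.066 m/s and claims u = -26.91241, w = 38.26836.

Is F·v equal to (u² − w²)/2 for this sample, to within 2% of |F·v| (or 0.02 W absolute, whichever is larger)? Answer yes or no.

F·v = (-23.691)×(-3.066) = 72.63661 W.
(u² − w²)/2 = (724.27781 − 1464.46738)/2 = -370.09478 W.
|Δ| = 442.73139;  2% of max(1, |F·v|) = 1.45273.

no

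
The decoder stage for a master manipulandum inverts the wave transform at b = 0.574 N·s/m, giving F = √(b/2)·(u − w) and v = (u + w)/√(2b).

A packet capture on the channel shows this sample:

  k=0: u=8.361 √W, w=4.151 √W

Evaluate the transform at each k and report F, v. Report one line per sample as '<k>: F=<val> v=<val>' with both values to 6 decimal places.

0: F=2.255397 v=11.677659

k=0: u−w=4.210000, u+w=12.512000; √(b/2)=0.535724, √(2b)=1.071448; F=0.535724×4.21=2.255397, v=12.512000/1.071448=11.677659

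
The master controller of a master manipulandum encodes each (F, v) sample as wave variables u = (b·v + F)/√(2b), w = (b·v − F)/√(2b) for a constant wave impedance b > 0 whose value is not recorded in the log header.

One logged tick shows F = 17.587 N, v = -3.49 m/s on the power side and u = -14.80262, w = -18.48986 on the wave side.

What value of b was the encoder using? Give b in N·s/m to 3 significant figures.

u + w = -33.29248;  u + w = √(2b)·v, so √(2b) = -33.29248/(-3.49) = 9.53939.
b = (√(2b))²/2 = 91.00001/2 = 45.50001.
(Check via u − w = 2F/√(2b): u − w = 3.68724, 2F/√(2b) = 3.68724.)

b = 45.5 N·s/m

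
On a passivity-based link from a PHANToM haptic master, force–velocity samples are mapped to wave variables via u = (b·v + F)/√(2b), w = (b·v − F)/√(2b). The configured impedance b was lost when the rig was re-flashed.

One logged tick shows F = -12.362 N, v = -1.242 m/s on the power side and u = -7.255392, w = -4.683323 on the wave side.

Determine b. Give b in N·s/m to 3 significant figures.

u + w = -11.938715;  u + w = √(2b)·v, so √(2b) = -11.938715/(-1.242) = 9.612492.
b = (√(2b))²/2 = 92.400001/2 = 46.200001.
(Check via u − w = 2F/√(2b): u − w = -2.572069, 2F/√(2b) = -2.572070.)

b = 46.2 N·s/m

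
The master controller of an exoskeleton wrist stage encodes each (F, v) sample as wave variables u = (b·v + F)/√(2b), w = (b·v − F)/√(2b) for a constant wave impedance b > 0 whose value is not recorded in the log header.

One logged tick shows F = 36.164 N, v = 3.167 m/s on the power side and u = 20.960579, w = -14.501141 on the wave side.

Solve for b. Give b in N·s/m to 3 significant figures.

b = 2.08 N·s/m

u + w = 6.459438;  u + w = √(2b)·v, so √(2b) = 6.459438/3.167 = 2.039608.
b = (√(2b))²/2 = 4.160000/2 = 2.080000.
(Check via u − w = 2F/√(2b): u − w = 35.461720, 2F/√(2b) = 35.461719.)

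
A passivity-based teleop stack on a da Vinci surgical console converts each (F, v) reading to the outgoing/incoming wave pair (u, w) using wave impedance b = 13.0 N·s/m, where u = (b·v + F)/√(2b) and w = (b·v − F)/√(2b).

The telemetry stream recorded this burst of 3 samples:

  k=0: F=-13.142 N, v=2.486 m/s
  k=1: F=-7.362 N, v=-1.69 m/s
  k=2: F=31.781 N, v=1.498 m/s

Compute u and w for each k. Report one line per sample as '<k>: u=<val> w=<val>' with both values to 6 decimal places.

0: u=3.760723 w=8.915440
1: u=-5.752478 w=-2.864865
2: u=10.051933 w=-2.413601

k=0: b·v=13.0×2.486=32.318000; √(2b)=5.099020; u=(32.318000+(-13.142))/5.099020=3.760723, w=(32.318000−(-13.142))/5.099020=8.915440
k=1: b·v=13.0×(-1.69)=-21.970000; √(2b)=5.099020; u=(-21.970000+(-7.362))/5.099020=-5.752478, w=(-21.970000−(-7.362))/5.099020=-2.864865
k=2: b·v=13.0×1.498=19.474000; √(2b)=5.099020; u=(19.474000+31.781)/5.099020=10.051933, w=(19.474000−31.781)/5.099020=-2.413601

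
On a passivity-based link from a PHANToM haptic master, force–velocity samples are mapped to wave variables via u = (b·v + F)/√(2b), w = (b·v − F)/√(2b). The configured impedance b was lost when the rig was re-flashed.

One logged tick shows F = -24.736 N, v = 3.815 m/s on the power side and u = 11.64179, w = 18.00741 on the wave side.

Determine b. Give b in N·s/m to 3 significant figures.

b = 30.2 N·s/m

u + w = 29.64920;  u + w = √(2b)·v, so √(2b) = 29.64920/3.815 = 7.77174.
b = (√(2b))²/2 = 60.39999/2 = 30.20000.
(Check via u − w = 2F/√(2b): u − w = -6.36562, 2F/√(2b) = -6.36562.)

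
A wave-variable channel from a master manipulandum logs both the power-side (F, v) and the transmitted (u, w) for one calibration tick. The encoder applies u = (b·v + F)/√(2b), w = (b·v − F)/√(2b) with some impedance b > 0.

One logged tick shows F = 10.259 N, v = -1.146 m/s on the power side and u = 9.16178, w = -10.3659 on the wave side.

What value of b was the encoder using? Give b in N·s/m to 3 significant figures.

u + w = -1.20412;  u + w = √(2b)·v, so √(2b) = -1.20412/(-1.146) = 1.05072.
b = (√(2b))²/2 = 1.10400/2 = 0.55200.
(Check via u − w = 2F/√(2b): u − w = 19.52768, 2F/√(2b) = 19.52765.)

b = 0.552 N·s/m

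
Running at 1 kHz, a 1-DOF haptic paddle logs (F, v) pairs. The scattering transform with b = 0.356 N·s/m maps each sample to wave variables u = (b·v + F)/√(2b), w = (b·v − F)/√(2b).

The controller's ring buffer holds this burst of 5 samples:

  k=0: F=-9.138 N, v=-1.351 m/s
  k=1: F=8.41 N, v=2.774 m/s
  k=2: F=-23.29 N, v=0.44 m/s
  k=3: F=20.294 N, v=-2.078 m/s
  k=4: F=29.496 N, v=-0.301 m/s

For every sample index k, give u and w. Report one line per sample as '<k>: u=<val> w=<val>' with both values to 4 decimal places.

0: u=-11.3996 w=10.2596
1: u=11.1372 w=-8.7965
2: u=-27.4157 w=27.7869
3: u=23.1740 w=-24.9274
4: u=34.8291 w=-35.0831

k=0: b·v=0.356×(-1.351)=-0.4810; √(2b)=0.8438; u=(-0.4810+(-9.138))/0.8438=-11.3996, w=(-0.4810−(-9.138))/0.8438=10.2596
k=1: b·v=0.356×2.774=0.9875; √(2b)=0.8438; u=(0.9875+8.41)/0.8438=11.1372, w=(0.9875−8.41)/0.8438=-8.7965
k=2: b·v=0.356×0.44=0.1566; √(2b)=0.8438; u=(0.1566+(-23.29))/0.8438=-27.4157, w=(0.1566−(-23.29))/0.8438=27.7869
k=3: b·v=0.356×(-2.078)=-0.7398; √(2b)=0.8438; u=(-0.7398+20.294)/0.8438=23.1740, w=(-0.7398−20.294)/0.8438=-24.9274
k=4: b·v=0.356×(-0.301)=-0.1072; √(2b)=0.8438; u=(-0.1072+29.496)/0.8438=34.8291, w=(-0.1072−29.496)/0.8438=-35.0831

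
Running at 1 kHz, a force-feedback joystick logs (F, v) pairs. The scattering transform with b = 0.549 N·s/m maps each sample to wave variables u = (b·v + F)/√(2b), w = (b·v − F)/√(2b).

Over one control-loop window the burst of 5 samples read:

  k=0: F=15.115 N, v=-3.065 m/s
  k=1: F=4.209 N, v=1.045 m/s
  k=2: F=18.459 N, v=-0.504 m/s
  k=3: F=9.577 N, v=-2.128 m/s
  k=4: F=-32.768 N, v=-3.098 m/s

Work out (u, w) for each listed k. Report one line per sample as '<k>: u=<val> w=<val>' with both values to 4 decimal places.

0: u=12.8189 w=-16.0305
1: u=4.5643 w=-3.4693
2: u=17.3519 w=-17.8800
3: u=8.0247 w=-10.2545
4: u=-32.8946 w=29.6484

k=0: b·v=0.549×(-3.065)=-1.6827; √(2b)=1.0479; u=(-1.6827+15.115)/1.0479=12.8189, w=(-1.6827−15.115)/1.0479=-16.0305
k=1: b·v=0.549×1.045=0.5737; √(2b)=1.0479; u=(0.5737+4.209)/1.0479=4.5643, w=(0.5737−4.209)/1.0479=-3.4693
k=2: b·v=0.549×(-0.504)=-0.2767; √(2b)=1.0479; u=(-0.2767+18.459)/1.0479=17.3519, w=(-0.2767−18.459)/1.0479=-17.8800
k=3: b·v=0.549×(-2.128)=-1.1683; √(2b)=1.0479; u=(-1.1683+9.577)/1.0479=8.0247, w=(-1.1683−9.577)/1.0479=-10.2545
k=4: b·v=0.549×(-3.098)=-1.7008; √(2b)=1.0479; u=(-1.7008+(-32.768))/1.0479=-32.8946, w=(-1.7008−(-32.768))/1.0479=29.6484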